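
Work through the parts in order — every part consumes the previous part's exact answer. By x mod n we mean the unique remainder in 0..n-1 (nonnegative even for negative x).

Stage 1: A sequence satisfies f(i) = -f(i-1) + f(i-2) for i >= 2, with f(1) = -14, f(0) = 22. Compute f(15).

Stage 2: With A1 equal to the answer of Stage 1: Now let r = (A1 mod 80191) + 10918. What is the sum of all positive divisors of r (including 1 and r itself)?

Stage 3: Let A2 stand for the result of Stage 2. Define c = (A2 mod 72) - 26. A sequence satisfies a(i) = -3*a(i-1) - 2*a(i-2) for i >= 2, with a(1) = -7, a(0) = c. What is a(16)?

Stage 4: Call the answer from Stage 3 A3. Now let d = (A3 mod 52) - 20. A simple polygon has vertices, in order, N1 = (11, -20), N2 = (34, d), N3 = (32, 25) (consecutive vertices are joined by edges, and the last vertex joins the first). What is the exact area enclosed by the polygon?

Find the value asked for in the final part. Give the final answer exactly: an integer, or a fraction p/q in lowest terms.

Stage 1: f(2) = -1*(-14) + 1*(22) = 36; iterating: f(2)=36, f(3)=-50, f(4)=86, f(5)=-136, f(6)=222, f(7)=-358, f(8)=580, f(9)=-938, f(10)=1518, f(11)=-2456, f(12)=3974, f(13)=-6430, f(14)=10404, f(15)=-16834; answer -16834
Stage 2: A1 = -16834; r = 74275; 74275 = 5^2 * 2971; sigma = (1 + 5 + 25) * (1 + 2971) = 31 * 2972 = 92132; answer 92132
Stage 3: A2 = 92132; c = 18; a(2) = -3*(-7) - 2*(18) = -15; iterating: a(2)=-15, a(3)=59, a(4)=-147, a(5)=323, a(6)=-675, a(7)=1379, a(8)=-2787, a(9)=5603, a(10)=-11235, a(11)=22499, a(12)=-45027, a(13)=90083, a(14)=-180195, a(15)=360419, a(16)=-720867; answer -720867
Stage 4: A3 = -720867; d = -11; cross terms: (11*-11 - 34*-20)=559, (34*25 - 32*-11)=1202, (32*-20 - 11*25)=-915; twice the area = |846| = 846; area = 423; answer 423

423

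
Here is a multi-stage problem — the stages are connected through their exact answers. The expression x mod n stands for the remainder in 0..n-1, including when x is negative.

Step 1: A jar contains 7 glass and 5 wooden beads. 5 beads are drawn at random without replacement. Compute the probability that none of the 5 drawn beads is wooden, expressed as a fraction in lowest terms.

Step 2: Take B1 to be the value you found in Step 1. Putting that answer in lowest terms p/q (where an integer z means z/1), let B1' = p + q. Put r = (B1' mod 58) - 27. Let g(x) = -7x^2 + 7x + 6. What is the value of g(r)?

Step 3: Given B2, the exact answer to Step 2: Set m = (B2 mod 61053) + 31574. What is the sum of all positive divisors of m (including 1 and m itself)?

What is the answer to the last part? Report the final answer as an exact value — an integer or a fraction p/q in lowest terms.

Step 1: total draws C(12,5) = 792; favorable C(7,5) = 21; P = 7/264; answer 7/264
Step 2: B1 = 7/264; threaded value p + q = 271; r = 12; -7*(12)^2 + 7*(12)^1 + 6 = (-1008) + (84) + (6) = -918; answer -918
Step 3: B2 = -918; m = 91709; 91709 = 293 * 313; sigma = (1 + 293) * (1 + 313) = 294 * 314 = 92316; answer 92316

92316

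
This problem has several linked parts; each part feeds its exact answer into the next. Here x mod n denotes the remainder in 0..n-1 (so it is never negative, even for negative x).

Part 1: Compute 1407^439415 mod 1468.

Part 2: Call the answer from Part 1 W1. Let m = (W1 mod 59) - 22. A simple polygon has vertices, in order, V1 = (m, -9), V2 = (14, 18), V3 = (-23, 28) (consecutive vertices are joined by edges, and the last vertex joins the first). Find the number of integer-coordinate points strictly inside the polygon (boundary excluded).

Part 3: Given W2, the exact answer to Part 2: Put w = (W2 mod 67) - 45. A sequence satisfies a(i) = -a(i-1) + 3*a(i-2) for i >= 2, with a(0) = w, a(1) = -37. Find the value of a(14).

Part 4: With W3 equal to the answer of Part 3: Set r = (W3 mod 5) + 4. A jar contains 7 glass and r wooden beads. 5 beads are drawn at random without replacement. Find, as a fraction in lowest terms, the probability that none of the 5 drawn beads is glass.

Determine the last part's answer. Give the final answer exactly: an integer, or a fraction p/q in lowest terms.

3/286

Part 1: squarings mod 1468: 1407^1=1407, 1407^2=785, 1407^4=1133, 1407^8=657, 1407^16=57, 1407^32=313, 1407^64=1081, 1407^128=33, 1407^256=1089, 1407^512=1245, 1407^1024=1285, 1407^2048=1193, 1407^4096=757, 1407^8192=529, 1407^16384=921, 1407^32768=1205, 1407^65536=173, 1407^131072=569, 1407^262144=801; 1407^439415 = 1407^1 * 1407^2 * 1407^4 * 1407^16 * 1407^32 * 1407^64 * 1407^1024 * 1407^4096 * 1407^8192 * 1407^32768 * 1407^131072 * 1407^262144 = 1155 (mod 1468); answer 1155
Part 2: W1 = 1155; m = 12; cross terms: (12*18 - 14*-9)=342, (14*28 - -23*18)=806, (-23*-9 - 12*28)=-129; twice the area = |1019| = 1019; area = 1019/2; boundary points = 1 + 1 + 1 = 3; strictly interior points = area - boundary/2 + 1 = 509; answer 509
Part 3: W2 = 509; w = -5; a(2) = -1*(-37) + 3*(-5) = 22; iterating: a(2)=22, a(3)=-133, a(4)=199, a(5)=-598, a(6)=1195, a(7)=-2989, a(8)=6574, a(9)=-15541, a(10)=35263, a(11)=-81886, a(12)=187675, a(13)=-433333, a(14)=996358; answer 996358
Part 4: W3 = 996358; r = 7; total draws C(14,5) = 2002; favorable C(7,5) = 21; P = 3/286; answer 3/286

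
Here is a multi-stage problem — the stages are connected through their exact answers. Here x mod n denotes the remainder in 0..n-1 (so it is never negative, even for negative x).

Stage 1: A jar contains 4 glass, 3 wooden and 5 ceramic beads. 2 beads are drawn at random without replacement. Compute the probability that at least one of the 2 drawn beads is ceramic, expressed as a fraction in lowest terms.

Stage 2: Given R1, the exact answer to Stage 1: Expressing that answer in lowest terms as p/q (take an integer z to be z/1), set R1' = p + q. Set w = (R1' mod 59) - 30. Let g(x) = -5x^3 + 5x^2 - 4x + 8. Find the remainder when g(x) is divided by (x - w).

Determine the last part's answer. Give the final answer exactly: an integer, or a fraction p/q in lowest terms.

-1490

Stage 1: total draws C(12,2) = 66; complement C(7,2) = 21; favorable 66 - 21 = 45; P = 15/22; answer 15/22
Stage 2: R1 = 15/22; threaded value p + q = 37; w = 7; remainder = value at the root: -5*(7)^3 + 5*(7)^2 - 4*(7)^1 + 8 = (-1715) + (245) + (-28) + (8) = -1490; answer -1490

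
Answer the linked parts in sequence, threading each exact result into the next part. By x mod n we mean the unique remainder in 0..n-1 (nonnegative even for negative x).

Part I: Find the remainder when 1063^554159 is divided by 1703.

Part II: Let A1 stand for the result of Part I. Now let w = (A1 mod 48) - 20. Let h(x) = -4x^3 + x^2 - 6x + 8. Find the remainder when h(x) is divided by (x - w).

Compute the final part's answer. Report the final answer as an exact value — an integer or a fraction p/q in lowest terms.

-497

Part I: squarings mod 1703: 1063^1=1063, 1063^2=880, 1063^4=1238, 1063^8=1647, 1063^16=1433, 1063^32=1374, 1063^64=952, 1063^128=308, 1063^256=1199, 1063^512=269, 1063^1024=835, 1063^2048=698, 1063^4096=146, 1063^8192=880, 1063^16384=1238, 1063^32768=1647, 1063^65536=1433, 1063^131072=1374, 1063^262144=952, 1063^524288=308; 1063^554159 = 1063^1 * 1063^2 * 1063^4 * 1063^8 * 1063^32 * 1063^128 * 1063^1024 * 1063^4096 * 1063^8192 * 1063^16384 * 1063^524288 = 121 (mod 1703); answer 121
Part II: A1 = 121; w = 5; remainder = value at the root: -4*(5)^3 + 1*(5)^2 - 6*(5)^1 + 8 = (-500) + (25) + (-30) + (8) = -497; answer -497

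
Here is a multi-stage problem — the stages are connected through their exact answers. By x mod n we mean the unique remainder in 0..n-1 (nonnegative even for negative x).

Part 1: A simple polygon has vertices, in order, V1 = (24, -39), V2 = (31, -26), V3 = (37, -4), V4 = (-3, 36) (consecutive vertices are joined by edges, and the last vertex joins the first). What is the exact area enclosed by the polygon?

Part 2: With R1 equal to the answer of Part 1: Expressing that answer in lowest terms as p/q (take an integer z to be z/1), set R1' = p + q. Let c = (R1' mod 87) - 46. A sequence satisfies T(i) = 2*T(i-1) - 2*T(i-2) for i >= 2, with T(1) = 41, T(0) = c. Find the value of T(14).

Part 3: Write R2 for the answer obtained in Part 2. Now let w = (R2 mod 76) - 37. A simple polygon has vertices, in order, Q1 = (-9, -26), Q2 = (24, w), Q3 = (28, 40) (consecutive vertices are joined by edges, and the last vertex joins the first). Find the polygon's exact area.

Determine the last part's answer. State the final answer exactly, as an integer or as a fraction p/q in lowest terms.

1993/2

Part 1: cross terms: (24*-26 - 31*-39)=585, (31*-4 - 37*-26)=838, (37*36 - -3*-4)=1320, (-3*-39 - 24*36)=-747; twice the area = |1996| = 1996; area = 998; answer 998
Part 2: R1 = 998; threaded value p + q = 999; c = -4; T(2) = 2*(41) - 2*(-4) = 90; iterating: T(2)=90, T(3)=98, T(4)=16, T(5)=-164, T(6)=-360, T(7)=-392, T(8)=-64, T(9)=656, T(10)=1440, T(11)=1568, T(12)=256, T(13)=-2624, T(14)=-5760; answer -5760
Part 3: R2 = -5760; w = -21; cross terms: (-9*-21 - 24*-26)=813, (24*40 - 28*-21)=1548, (28*-26 - -9*40)=-368; twice the area = |1993| = 1993; area = 1993/2; answer 1993/2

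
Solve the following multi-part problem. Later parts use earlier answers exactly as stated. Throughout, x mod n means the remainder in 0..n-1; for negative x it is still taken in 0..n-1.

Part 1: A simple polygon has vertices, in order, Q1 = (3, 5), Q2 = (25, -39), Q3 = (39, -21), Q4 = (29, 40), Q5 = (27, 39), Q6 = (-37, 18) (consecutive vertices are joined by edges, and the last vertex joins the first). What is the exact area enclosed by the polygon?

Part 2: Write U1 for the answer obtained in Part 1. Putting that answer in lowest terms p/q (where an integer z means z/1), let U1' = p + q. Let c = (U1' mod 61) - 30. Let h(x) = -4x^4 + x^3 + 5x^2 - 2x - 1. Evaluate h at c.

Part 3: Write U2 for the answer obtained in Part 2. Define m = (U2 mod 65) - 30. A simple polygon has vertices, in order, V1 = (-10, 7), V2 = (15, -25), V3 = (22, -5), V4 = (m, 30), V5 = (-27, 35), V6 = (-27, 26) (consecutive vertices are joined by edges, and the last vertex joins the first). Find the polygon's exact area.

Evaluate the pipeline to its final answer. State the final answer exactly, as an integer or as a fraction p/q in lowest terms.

Part 1: cross terms: (3*-39 - 25*5)=-242, (25*-21 - 39*-39)=996, (39*40 - 29*-21)=2169, (29*39 - 27*40)=51, (27*18 - -37*39)=1929, (-37*5 - 3*18)=-239; twice the area = |4664| = 4664; area = 2332; answer 2332
Part 2: U1 = 2332; threaded value p + q = 2333; c = -15; -4*(-15)^4 + 1*(-15)^3 + 5*(-15)^2 - 2*(-15)^1 - 1 = (-202500) + (-3375) + (1125) + (30) + (-1) = -204721; answer -204721
Part 3: U2 = -204721; m = -1; cross terms: (-10*-25 - 15*7)=145, (15*-5 - 22*-25)=475, (22*30 - -1*-5)=655, (-1*35 - -27*30)=775, (-27*26 - -27*35)=243, (-27*7 - -10*26)=71; twice the area = |2364| = 2364; area = 1182; answer 1182

1182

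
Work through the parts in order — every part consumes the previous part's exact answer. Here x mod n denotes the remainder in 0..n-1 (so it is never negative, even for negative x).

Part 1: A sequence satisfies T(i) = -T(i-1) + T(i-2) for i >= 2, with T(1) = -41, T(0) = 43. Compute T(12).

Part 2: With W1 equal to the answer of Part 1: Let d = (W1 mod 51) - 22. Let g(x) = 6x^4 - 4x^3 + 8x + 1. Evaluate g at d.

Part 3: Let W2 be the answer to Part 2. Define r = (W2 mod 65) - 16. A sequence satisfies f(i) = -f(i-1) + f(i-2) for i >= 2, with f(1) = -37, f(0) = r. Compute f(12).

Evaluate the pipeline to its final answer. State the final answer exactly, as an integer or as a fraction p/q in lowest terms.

Part 1: T(2) = -1*(-41) + 1*(43) = 84; iterating: T(2)=84, T(3)=-125, T(4)=209, T(5)=-334, T(6)=543, T(7)=-877, T(8)=1420, T(9)=-2297, T(10)=3717, T(11)=-6014, T(12)=9731; answer 9731
Part 2: W1 = 9731; d = 19; 6*(19)^4 - 4*(19)^3 + 8*(19)^1 + 1 = (781926) + (-27436) + (152) + (1) = 754643; answer 754643
Part 3: W2 = 754643; r = 42; f(2) = -1*(-37) + 1*(42) = 79; iterating: f(2)=79, f(3)=-116, f(4)=195, f(5)=-311, f(6)=506, f(7)=-817, f(8)=1323, f(9)=-2140, f(10)=3463, f(11)=-5603, f(12)=9066; answer 9066

9066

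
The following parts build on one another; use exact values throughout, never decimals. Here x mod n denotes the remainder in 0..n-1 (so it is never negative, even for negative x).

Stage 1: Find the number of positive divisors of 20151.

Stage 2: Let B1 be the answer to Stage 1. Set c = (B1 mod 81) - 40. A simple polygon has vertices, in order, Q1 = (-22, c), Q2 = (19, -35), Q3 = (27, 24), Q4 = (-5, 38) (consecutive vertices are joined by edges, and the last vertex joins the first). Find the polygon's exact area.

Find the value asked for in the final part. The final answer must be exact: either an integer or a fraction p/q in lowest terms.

Stage 1: 20151 = 3^2 * 2239; number of divisors = (2+1) * (1+1) = 6; answer 6
Stage 2: B1 = 6; c = -34; cross terms: (-22*-35 - 19*-34)=1416, (19*24 - 27*-35)=1401, (27*38 - -5*24)=1146, (-5*-34 - -22*38)=1006; twice the area = |4969| = 4969; area = 4969/2; answer 4969/2

4969/2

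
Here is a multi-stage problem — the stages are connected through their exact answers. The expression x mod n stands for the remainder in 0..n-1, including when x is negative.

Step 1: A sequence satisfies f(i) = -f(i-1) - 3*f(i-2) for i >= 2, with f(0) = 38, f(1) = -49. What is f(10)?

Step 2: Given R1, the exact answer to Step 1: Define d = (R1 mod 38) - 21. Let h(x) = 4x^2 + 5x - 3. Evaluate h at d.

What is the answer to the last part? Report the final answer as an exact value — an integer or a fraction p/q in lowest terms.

Step 1: f(2) = -1*(-49) - 3*(38) = -65; iterating: f(2)=-65, f(3)=212, f(4)=-17, f(5)=-619, f(6)=670, f(7)=1187, f(8)=-3197, f(9)=-364, f(10)=9955; answer 9955
Step 2: R1 = 9955; d = 16; 4*(16)^2 + 5*(16)^1 - 3 = (1024) + (80) + (-3) = 1101; answer 1101

1101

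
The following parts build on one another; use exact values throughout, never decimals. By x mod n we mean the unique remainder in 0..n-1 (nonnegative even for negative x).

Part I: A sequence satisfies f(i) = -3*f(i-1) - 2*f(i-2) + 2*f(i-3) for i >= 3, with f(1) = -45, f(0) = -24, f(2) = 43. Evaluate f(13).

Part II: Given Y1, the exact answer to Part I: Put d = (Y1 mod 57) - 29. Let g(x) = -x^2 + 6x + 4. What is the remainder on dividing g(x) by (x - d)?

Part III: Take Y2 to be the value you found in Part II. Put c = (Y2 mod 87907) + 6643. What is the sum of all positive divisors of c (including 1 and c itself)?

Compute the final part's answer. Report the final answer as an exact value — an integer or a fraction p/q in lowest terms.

96336

Part I: f(3) = -3*(43) - 2*(-45) + 2*(-24) = -87; iterating: f(3)=-87, f(4)=85, f(5)=5, f(6)=-359, f(7)=1237, f(8)=-2983, f(9)=5757, f(10)=-8831, f(11)=9013, f(12)=2137, f(13)=-42099; answer -42099
Part II: Y1 = -42099; d = -5; remainder = value at the root: -1*(-5)^2 + 6*(-5)^1 + 4 = (-25) + (-30) + (4) = -51; answer -51
Part III: Y2 = -51; c = 94499; 94499 = 53 * 1783; sigma = (1 + 53) * (1 + 1783) = 54 * 1784 = 96336; answer 96336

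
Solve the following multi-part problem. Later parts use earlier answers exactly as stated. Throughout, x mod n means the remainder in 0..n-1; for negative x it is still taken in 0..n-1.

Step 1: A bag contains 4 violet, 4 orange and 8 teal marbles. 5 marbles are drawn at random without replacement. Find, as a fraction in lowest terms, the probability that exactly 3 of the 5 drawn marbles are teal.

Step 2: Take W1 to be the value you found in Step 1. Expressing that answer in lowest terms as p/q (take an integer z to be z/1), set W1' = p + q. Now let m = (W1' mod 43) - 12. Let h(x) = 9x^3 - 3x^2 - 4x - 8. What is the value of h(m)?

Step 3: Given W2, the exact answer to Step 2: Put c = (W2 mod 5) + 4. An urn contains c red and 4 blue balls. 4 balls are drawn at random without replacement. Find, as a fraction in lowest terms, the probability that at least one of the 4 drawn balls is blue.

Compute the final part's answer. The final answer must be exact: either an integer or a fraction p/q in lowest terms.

Step 1: total draws C(16,5) = 4368; favorable C(8,3)*C(8,2) = 1568; P = 14/39; answer 14/39
Step 2: W1 = 14/39; threaded value p + q = 53; m = -2; 9*(-2)^3 - 3*(-2)^2 - 4*(-2)^1 - 8 = (-72) + (-12) + (8) + (-8) = -84; answer -84
Step 3: W2 = -84; c = 5; total draws C(9,4) = 126; complement C(5,4) = 5; favorable 126 - 5 = 121; P = 121/126; answer 121/126

121/126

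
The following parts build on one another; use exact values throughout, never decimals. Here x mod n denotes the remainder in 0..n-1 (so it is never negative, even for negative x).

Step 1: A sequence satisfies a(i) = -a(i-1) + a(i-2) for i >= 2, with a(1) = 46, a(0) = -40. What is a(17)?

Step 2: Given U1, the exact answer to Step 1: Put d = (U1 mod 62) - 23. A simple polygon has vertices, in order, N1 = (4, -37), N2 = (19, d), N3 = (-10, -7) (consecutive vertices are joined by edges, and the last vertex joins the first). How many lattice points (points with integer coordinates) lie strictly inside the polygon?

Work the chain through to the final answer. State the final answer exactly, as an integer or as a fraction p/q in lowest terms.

601

Step 1: a(2) = -1*(46) + 1*(-40) = -86; iterating: a(2)=-86, a(3)=132, a(4)=-218, a(5)=350, a(6)=-568, a(7)=918, a(8)=-1486, a(9)=2404, a(10)=-3890, a(11)=6294, a(12)=-10184, a(13)=16478, a(14)=-26662, a(15)=43140, a(16)=-69802, a(17)=112942; answer 112942
Step 2: U1 = 112942; d = 17; cross terms: (4*17 - 19*-37)=771, (19*-7 - -10*17)=37, (-10*-37 - 4*-7)=398; twice the area = |1206| = 1206; area = 603; boundary points = 3 + 1 + 2 = 6; strictly interior points = area - boundary/2 + 1 = 601; answer 601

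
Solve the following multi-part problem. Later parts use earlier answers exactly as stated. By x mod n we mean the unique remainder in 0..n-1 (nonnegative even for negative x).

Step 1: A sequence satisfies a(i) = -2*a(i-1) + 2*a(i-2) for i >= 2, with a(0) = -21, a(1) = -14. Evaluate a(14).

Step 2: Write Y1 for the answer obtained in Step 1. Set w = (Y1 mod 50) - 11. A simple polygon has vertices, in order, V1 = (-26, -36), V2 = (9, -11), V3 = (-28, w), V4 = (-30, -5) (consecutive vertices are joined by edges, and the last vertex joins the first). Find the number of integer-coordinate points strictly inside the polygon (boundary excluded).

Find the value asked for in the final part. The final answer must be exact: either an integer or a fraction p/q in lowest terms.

1141

Step 1: a(2) = -2*(-14) + 2*(-21) = -14; iterating: a(2)=-14, a(3)=0, a(4)=-28, a(5)=56, a(6)=-168, a(7)=448, a(8)=-1232, a(9)=3360, a(10)=-9184, a(11)=25088, a(12)=-68544, a(13)=187264, a(14)=-511616; answer -511616
Step 2: Y1 = -511616; w = 23; cross terms: (-26*-11 - 9*-36)=610, (9*23 - -28*-11)=-101, (-28*-5 - -30*23)=830, (-30*-36 - -26*-5)=950; twice the area = |2289| = 2289; area = 2289/2; boundary points = 5 + 1 + 2 + 1 = 9; strictly interior points = area - boundary/2 + 1 = 1141; answer 1141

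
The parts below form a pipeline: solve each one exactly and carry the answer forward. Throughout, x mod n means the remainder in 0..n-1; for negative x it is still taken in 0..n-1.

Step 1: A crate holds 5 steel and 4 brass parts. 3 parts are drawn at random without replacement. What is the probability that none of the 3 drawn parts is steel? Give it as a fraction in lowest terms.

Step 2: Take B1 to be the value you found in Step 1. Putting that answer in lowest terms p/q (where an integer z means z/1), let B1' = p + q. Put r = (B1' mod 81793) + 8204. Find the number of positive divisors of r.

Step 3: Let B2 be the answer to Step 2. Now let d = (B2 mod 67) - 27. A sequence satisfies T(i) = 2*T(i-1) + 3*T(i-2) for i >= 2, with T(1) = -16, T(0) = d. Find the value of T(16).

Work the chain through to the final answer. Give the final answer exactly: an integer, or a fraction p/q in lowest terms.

-333612095

Step 1: total draws C(9,3) = 84; favorable C(4,3) = 4; P = 1/21; answer 1/21
Step 2: B1 = 1/21; threaded value p + q = 22; r = 8226; 8226 = 2 * 3^2 * 457; number of divisors = (1+1) * (2+1) * (1+1) = 12; answer 12
Step 3: B2 = 12; d = -15; T(2) = 2*(-16) + 3*(-15) = -77; iterating: T(2)=-77, T(3)=-202, T(4)=-635, T(5)=-1876, T(6)=-5657, T(7)=-16942, T(8)=-50855, T(9)=-152536, T(10)=-457637, T(11)=-1372882, T(12)=-4118675, T(13)=-12355996, T(14)=-37068017, T(15)=-111204022, T(16)=-333612095; answer -333612095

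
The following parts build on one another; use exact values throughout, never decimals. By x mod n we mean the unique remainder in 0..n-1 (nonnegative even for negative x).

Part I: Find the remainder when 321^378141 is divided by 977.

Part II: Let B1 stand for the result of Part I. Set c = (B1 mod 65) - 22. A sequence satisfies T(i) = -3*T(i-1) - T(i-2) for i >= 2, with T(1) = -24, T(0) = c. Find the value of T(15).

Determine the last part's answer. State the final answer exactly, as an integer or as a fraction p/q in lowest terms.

-13612740

Part I: squarings mod 977: 321^1=321, 321^2=456, 321^4=812, 321^8=846, 321^16=552, 321^32=857, 321^64=722, 321^128=543, 321^256=772, 321^512=14, 321^1024=196, 321^2048=313, 321^4096=269, 321^8192=63, 321^16384=61, 321^32768=790, 321^65536=774, 321^131072=175, 321^262144=338; 321^378141 = 321^1 * 321^4 * 321^8 * 321^16 * 321^256 * 321^1024 * 321^16384 * 321^32768 * 321^65536 * 321^262144 = 367 (mod 977); answer 367
Part II: B1 = 367; c = 20; T(2) = -3*(-24) - 1*(20) = 52; iterating: T(2)=52, T(3)=-132, T(4)=344, T(5)=-900, T(6)=2356, T(7)=-6168, T(8)=16148, T(9)=-42276, T(10)=110680, T(11)=-289764, T(12)=758612, T(13)=-1986072, T(14)=5199604, T(15)=-13612740; answer -13612740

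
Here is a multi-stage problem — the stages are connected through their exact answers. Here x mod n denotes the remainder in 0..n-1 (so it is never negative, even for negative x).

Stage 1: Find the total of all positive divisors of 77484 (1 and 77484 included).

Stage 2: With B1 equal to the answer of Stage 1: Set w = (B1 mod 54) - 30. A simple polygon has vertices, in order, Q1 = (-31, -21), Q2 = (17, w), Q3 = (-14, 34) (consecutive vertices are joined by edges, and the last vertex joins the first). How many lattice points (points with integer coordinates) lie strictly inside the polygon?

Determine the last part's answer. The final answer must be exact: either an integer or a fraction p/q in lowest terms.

Stage 1: 77484 = 2^2 * 3 * 11 * 587; sigma = (1 + 2 + 4) * (1 + 3) * (1 + 11) * (1 + 587) = 7 * 4 * 12 * 588 = 197568; answer 197568
Stage 2: B1 = 197568; w = 6; cross terms: (-31*6 - 17*-21)=171, (17*34 - -14*6)=662, (-14*-21 - -31*34)=1348; twice the area = |2181| = 2181; area = 2181/2; boundary points = 3 + 1 + 1 = 5; strictly interior points = area - boundary/2 + 1 = 1089; answer 1089

1089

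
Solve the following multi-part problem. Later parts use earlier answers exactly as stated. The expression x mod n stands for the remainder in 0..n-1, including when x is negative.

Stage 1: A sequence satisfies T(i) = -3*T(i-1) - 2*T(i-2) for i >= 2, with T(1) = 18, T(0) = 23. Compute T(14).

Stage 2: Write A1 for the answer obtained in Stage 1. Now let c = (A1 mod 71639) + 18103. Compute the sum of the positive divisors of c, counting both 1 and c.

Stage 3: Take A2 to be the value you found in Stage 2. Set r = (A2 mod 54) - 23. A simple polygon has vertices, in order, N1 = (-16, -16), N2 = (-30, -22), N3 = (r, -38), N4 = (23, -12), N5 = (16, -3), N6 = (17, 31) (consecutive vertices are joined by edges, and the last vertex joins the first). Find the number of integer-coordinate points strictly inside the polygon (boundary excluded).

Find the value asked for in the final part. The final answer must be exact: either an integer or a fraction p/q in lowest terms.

Stage 1: T(2) = -3*(18) - 2*(23) = -100; iterating: T(2)=-100, T(3)=264, T(4)=-592, T(5)=1248, T(6)=-2560, T(7)=5184, T(8)=-10432, T(9)=20928, T(10)=-41920, T(11)=83904, T(12)=-167872, T(13)=335808, T(14)=-671680; answer -671680
Stage 2: A1 = -671680; c = 62813; 62813 = 23 * 2731; sigma = (1 + 23) * (1 + 2731) = 24 * 2732 = 65568; answer 65568
Stage 3: A2 = 65568; r = -11; cross terms: (-16*-22 - -30*-16)=-128, (-30*-38 - -11*-22)=898, (-11*-12 - 23*-38)=1006, (23*-3 - 16*-12)=123, (16*31 - 17*-3)=547, (17*-16 - -16*31)=224; twice the area = |2670| = 2670; area = 1335; boundary points = 2 + 1 + 2 + 1 + 1 + 1 = 8; strictly interior points = area - boundary/2 + 1 = 1332; answer 1332

1332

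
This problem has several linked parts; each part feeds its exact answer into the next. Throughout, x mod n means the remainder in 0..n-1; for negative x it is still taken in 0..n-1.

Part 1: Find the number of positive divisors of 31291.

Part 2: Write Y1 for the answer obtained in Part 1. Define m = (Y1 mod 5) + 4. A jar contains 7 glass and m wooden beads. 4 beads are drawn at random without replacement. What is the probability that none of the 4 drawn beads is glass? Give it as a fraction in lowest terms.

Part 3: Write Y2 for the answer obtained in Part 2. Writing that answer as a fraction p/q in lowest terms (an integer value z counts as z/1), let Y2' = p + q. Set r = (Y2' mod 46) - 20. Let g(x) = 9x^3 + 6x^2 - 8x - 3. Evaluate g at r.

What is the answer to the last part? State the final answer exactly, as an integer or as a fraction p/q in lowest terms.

-8323

Part 1: 31291 = 13 * 29 * 83; number of divisors = (1+1) * (1+1) * (1+1) = 8; answer 8
Part 2: Y1 = 8; m = 7; total draws C(14,4) = 1001; favorable C(7,4) = 35; P = 5/143; answer 5/143
Part 3: Y2 = 5/143; threaded value p + q = 148; r = -10; 9*(-10)^3 + 6*(-10)^2 - 8*(-10)^1 - 3 = (-9000) + (600) + (80) + (-3) = -8323; answer -8323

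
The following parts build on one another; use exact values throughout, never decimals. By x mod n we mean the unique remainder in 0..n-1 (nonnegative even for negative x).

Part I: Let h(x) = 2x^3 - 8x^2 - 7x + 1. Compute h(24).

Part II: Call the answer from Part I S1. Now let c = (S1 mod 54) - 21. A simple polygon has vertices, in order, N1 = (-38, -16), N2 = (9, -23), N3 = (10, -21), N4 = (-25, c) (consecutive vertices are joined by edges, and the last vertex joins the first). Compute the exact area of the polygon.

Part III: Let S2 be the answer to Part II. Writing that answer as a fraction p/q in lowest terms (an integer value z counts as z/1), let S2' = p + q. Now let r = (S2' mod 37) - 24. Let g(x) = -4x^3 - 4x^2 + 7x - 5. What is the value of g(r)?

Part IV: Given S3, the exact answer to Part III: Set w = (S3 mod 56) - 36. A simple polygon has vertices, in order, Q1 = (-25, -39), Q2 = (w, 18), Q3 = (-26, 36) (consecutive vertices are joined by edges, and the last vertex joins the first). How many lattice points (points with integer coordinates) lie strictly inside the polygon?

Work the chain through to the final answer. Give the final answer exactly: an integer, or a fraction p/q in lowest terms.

Part I: 2*(24)^3 - 8*(24)^2 - 7*(24)^1 + 1 = (27648) + (-4608) + (-168) + (1) = 22873; answer 22873
Part II: S1 = 22873; c = 10; cross terms: (-38*-23 - 9*-16)=1018, (9*-21 - 10*-23)=41, (10*10 - -25*-21)=-425, (-25*-16 - -38*10)=780; twice the area = |1414| = 1414; area = 707; answer 707
Part III: S2 = 707; threaded value p + q = 708; r = -19; -4*(-19)^3 - 4*(-19)^2 + 7*(-19)^1 - 5 = (27436) + (-1444) + (-133) + (-5) = 25854; answer 25854
Part IV: S3 = 25854; w = 2; cross terms: (-25*18 - 2*-39)=-372, (2*36 - -26*18)=540, (-26*-39 - -25*36)=1914; twice the area = |2082| = 2082; area = 1041; boundary points = 3 + 2 + 1 = 6; strictly interior points = area - boundary/2 + 1 = 1039; answer 1039

1039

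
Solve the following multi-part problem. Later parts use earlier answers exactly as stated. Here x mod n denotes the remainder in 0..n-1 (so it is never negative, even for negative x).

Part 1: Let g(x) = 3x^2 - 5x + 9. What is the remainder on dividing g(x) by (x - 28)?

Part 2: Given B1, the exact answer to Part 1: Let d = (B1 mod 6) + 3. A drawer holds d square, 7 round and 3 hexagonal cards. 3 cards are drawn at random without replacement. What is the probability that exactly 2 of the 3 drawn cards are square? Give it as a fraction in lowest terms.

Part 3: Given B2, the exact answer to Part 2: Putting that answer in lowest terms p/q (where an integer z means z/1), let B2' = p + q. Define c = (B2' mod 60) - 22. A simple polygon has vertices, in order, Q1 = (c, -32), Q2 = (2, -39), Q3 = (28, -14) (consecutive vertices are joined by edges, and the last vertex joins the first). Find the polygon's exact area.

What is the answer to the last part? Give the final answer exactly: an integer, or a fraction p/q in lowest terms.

Part 1: remainder = value at the root: 3*(28)^2 - 5*(28)^1 + 9 = (2352) + (-140) + (9) = 2221; answer 2221
Part 2: B1 = 2221; d = 4; total draws C(14,3) = 364; favorable C(4,2)*C(10,1) = 60; P = 15/91; answer 15/91
Part 3: B2 = 15/91; threaded value p + q = 106; c = 24; cross terms: (24*-39 - 2*-32)=-872, (2*-14 - 28*-39)=1064, (28*-32 - 24*-14)=-560; twice the area = |-368| = 368; area = 184; answer 184

184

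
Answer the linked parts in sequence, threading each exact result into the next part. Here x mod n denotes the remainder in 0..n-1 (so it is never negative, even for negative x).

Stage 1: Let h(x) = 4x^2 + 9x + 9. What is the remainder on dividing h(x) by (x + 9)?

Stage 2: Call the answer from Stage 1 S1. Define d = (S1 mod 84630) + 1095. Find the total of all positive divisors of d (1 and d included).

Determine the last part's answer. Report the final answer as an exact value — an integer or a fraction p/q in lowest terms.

Stage 1: remainder = value at the root: 4*(-9)^2 + 9*(-9)^1 + 9 = (324) + (-81) + (9) = 252; answer 252
Stage 2: S1 = 252; d = 1347; 1347 = 3 * 449; sigma = (1 + 3) * (1 + 449) = 4 * 450 = 1800; answer 1800

1800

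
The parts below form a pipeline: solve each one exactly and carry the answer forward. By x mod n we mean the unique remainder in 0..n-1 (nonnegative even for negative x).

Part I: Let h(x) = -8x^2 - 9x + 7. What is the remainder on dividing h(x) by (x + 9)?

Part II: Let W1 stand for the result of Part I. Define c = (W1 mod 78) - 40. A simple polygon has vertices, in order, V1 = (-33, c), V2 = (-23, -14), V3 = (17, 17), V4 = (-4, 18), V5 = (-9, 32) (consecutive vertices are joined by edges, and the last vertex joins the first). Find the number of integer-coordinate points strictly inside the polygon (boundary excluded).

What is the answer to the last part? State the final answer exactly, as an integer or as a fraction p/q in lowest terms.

1049

Part I: remainder = value at the root: -8*(-9)^2 - 9*(-9)^1 + 7 = (-648) + (81) + (7) = -560; answer -560
Part II: W1 = -560; c = 24; cross terms: (-33*-14 - -23*24)=1014, (-23*17 - 17*-14)=-153, (17*18 - -4*17)=374, (-4*32 - -9*18)=34, (-9*24 - -33*32)=840; twice the area = |2109| = 2109; area = 2109/2; boundary points = 2 + 1 + 1 + 1 + 8 = 13; strictly interior points = area - boundary/2 + 1 = 1049; answer 1049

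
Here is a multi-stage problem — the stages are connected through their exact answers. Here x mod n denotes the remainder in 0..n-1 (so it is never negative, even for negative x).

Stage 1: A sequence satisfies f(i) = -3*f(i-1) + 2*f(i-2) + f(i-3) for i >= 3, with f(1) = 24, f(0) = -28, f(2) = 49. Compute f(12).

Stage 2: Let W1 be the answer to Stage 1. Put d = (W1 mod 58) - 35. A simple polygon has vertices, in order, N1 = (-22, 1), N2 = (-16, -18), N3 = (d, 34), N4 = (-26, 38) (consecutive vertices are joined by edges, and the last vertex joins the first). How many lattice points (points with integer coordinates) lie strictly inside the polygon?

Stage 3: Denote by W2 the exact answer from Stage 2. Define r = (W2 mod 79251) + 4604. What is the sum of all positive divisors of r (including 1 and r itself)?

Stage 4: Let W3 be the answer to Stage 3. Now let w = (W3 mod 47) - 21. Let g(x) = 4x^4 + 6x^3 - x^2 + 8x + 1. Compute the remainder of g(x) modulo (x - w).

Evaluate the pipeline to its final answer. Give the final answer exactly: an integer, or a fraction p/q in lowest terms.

Stage 1: f(3) = -3*(49) + 2*(24) + 1*(-28) = -127; iterating: f(3)=-127, f(4)=503, f(5)=-1714, f(6)=6021, f(7)=-20988, f(8)=73292, f(9)=-255831, f(10)=893089, f(11)=-3117637, f(12)=10883258; answer 10883258
Stage 2: W1 = 10883258; d = -13; cross terms: (-22*-18 - -16*1)=412, (-16*34 - -13*-18)=-778, (-13*38 - -26*34)=390, (-26*1 - -22*38)=810; twice the area = |834| = 834; area = 417; boundary points = 1 + 1 + 1 + 1 = 4; strictly interior points = area - boundary/2 + 1 = 416; answer 416
Stage 3: W2 = 416; r = 5020; 5020 = 2^2 * 5 * 251; sigma = (1 + 2 + 4) * (1 + 5) * (1 + 251) = 7 * 6 * 252 = 10584; answer 10584
Stage 4: W3 = 10584; w = -12; remainder = value at the root: 4*(-12)^4 + 6*(-12)^3 - 1*(-12)^2 + 8*(-12)^1 + 1 = (82944) + (-10368) + (-144) + (-96) + (1) = 72337; answer 72337

72337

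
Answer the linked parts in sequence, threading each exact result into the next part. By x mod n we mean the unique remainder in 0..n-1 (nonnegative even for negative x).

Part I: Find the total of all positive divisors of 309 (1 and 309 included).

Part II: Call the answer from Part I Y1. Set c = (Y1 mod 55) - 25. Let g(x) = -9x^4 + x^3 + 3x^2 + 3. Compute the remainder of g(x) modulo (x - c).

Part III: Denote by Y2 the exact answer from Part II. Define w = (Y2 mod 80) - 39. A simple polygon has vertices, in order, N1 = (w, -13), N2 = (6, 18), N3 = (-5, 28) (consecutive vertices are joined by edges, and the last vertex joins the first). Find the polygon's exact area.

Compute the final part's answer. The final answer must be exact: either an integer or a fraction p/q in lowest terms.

561/2

Part I: 309 = 3 * 103; sigma = (1 + 3) * (1 + 103) = 4 * 104 = 416; answer 416
Part II: Y1 = 416; c = 6; remainder = value at the root: -9*(6)^4 + 1*(6)^3 + 3*(6)^2 + 3 = (-11664) + (216) + (108) + (3) = -11337; answer -11337
Part III: Y2 = -11337; w = -16; cross terms: (-16*18 - 6*-13)=-210, (6*28 - -5*18)=258, (-5*-13 - -16*28)=513; twice the area = |561| = 561; area = 561/2; answer 561/2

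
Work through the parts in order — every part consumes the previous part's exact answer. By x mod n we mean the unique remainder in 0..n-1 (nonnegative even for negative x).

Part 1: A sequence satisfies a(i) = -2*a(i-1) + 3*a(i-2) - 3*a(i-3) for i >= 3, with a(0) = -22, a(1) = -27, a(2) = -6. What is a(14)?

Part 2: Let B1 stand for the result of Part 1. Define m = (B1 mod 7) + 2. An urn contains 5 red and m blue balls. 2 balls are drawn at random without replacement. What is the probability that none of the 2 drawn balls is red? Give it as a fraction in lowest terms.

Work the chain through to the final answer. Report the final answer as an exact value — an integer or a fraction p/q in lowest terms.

Part 1: a(3) = -2*(-6) + 3*(-27) - 3*(-22) = -3; iterating: a(3)=-3, a(4)=69, a(5)=-129, a(6)=474, a(7)=-1542, a(8)=4893, a(9)=-15834, a(10)=50973, a(11)=-164127, a(12)=528675, a(13)=-1702650, a(14)=5483706; answer 5483706
Part 2: B1 = 5483706; m = 6; total draws C(11,2) = 55; favorable C(6,2) = 15; P = 3/11; answer 3/11

3/11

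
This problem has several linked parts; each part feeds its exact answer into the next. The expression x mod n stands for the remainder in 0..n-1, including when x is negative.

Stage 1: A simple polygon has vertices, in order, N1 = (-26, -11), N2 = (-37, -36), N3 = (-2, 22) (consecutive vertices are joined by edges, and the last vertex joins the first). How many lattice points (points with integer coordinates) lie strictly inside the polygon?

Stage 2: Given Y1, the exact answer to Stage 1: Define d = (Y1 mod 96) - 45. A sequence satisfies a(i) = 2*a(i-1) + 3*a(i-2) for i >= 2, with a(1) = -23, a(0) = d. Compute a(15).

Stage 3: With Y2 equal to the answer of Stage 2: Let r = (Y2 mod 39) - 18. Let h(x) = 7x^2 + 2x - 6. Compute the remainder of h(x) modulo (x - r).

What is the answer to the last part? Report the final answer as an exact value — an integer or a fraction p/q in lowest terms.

Stage 1: cross terms: (-26*-36 - -37*-11)=529, (-37*22 - -2*-36)=-886, (-2*-11 - -26*22)=594; twice the area = |237| = 237; area = 237/2; boundary points = 1 + 1 + 3 = 5; strictly interior points = area - boundary/2 + 1 = 117; answer 117
Stage 2: Y1 = 117; d = -24; a(2) = 2*(-23) + 3*(-24) = -118; iterating: a(2)=-118, a(3)=-305, a(4)=-964, a(5)=-2843, a(6)=-8578, a(7)=-25685, a(8)=-77104, a(9)=-231263, a(10)=-693838, a(11)=-2081465, a(12)=-6244444, a(13)=-18733283, a(14)=-56199898, a(15)=-168599645; answer -168599645
Stage 3: Y2 = -168599645; r = -11; remainder = value at the root: 7*(-11)^2 + 2*(-11)^1 - 6 = (847) + (-22) + (-6) = 819; answer 819

819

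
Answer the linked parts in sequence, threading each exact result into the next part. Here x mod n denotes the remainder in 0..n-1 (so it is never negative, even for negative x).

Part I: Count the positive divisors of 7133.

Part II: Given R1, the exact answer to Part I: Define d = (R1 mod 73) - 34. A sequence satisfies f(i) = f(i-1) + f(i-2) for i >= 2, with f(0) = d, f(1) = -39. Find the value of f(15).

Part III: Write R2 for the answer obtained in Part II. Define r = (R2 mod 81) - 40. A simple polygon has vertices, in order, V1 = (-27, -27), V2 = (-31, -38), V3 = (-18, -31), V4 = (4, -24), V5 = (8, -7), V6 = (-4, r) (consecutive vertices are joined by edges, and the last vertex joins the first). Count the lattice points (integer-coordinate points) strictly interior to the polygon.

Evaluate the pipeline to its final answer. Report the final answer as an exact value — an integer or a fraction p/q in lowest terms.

875

Part I: 7133 = 7 * 1019; number of divisors = (1+1) * (1+1) = 4; answer 4
Part II: R1 = 4; d = -30; f(2) = 1*(-39) + 1*(-30) = -69; iterating: f(2)=-69, f(3)=-108, f(4)=-177, f(5)=-285, f(6)=-462, f(7)=-747, f(8)=-1209, f(9)=-1956, f(10)=-3165, f(11)=-5121, f(12)=-8286, f(13)=-13407, f(14)=-21693, f(15)=-35100; answer -35100
Part III: R2 = -35100; r = 14; cross terms: (-27*-38 - -31*-27)=189, (-31*-31 - -18*-38)=277, (-18*-24 - 4*-31)=556, (4*-7 - 8*-24)=164, (8*14 - -4*-7)=84, (-4*-27 - -27*14)=486; twice the area = |1756| = 1756; area = 878; boundary points = 1 + 1 + 1 + 1 + 3 + 1 = 8; strictly interior points = area - boundary/2 + 1 = 875; answer 875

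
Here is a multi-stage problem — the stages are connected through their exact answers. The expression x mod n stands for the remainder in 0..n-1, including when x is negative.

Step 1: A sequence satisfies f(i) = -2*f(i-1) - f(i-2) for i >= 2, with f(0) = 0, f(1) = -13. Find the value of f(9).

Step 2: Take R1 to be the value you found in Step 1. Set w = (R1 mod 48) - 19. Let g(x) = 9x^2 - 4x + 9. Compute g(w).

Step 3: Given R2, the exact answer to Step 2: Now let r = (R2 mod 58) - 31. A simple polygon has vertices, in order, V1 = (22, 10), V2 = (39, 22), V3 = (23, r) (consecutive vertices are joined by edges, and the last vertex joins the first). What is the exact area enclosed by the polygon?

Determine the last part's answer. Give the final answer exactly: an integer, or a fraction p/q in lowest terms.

91

Step 1: f(2) = -2*(-13) - 1*(0) = 26; iterating: f(2)=26, f(3)=-39, f(4)=52, f(5)=-65, f(6)=78, f(7)=-91, f(8)=104, f(9)=-117; answer -117
Step 2: R1 = -117; w = 8; 9*(8)^2 - 4*(8)^1 + 9 = (576) + (-32) + (9) = 553; answer 553
Step 3: R2 = 553; r = 0; cross terms: (22*22 - 39*10)=94, (39*0 - 23*22)=-506, (23*10 - 22*0)=230; twice the area = |-182| = 182; area = 91; answer 91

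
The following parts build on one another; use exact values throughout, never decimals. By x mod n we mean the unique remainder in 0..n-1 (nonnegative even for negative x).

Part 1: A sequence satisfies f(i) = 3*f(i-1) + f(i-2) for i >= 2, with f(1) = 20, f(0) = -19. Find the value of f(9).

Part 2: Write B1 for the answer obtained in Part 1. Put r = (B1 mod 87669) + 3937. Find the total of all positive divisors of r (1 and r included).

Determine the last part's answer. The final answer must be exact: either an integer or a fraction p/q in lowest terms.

28224

Part 1: f(2) = 3*(20) + 1*(-19) = 41; iterating: f(2)=41, f(3)=143, f(4)=470, f(5)=1553, f(6)=5129, f(7)=16940, f(8)=55949, f(9)=184787; answer 184787
Part 2: B1 = 184787; r = 13386; 13386 = 2 * 3 * 23 * 97; sigma = (1 + 2) * (1 + 3) * (1 + 23) * (1 + 97) = 3 * 4 * 24 * 98 = 28224; answer 28224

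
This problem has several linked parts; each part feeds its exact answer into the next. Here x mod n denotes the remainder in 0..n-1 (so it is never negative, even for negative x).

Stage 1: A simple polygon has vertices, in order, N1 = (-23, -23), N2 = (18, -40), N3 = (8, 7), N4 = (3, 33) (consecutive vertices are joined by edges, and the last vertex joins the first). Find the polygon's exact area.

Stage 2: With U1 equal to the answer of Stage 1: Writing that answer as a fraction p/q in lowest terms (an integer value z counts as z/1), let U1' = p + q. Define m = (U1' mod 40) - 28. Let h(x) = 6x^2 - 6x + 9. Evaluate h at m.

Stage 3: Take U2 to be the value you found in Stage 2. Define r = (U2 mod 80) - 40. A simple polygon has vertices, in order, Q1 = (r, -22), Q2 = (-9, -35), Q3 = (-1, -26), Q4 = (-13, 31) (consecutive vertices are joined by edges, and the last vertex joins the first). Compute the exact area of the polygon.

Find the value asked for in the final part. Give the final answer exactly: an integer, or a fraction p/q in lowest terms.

586

Stage 1: cross terms: (-23*-40 - 18*-23)=1334, (18*7 - 8*-40)=446, (8*33 - 3*7)=243, (3*-23 - -23*33)=690; twice the area = |2713| = 2713; area = 2713/2; answer 2713/2
Stage 2: U1 = 2713/2; threaded value p + q = 2715; m = 7; 6*(7)^2 - 6*(7)^1 + 9 = (294) + (-42) + (9) = 261; answer 261
Stage 3: U2 = 261; r = -19; cross terms: (-19*-35 - -9*-22)=467, (-9*-26 - -1*-35)=199, (-1*31 - -13*-26)=-369, (-13*-22 - -19*31)=875; twice the area = |1172| = 1172; area = 586; answer 586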